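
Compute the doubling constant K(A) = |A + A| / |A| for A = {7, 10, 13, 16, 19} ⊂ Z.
K = |A + A| / |A| = 9/5

Enumerate A + A = {a + b : a, b ∈ A}. With |A| = 5, there are |A|^2 = 25 ordered sum pairs; collecting distinct values, A + A = {14, 17, 20, 23, 26, 29, 32, 35, 38}, so |A + A| = 9. Thus K = 9/5. Here |A + A| = 2|A| − 1 = 9, the minimum possible — so K = 9/5 is minimal, which holds iff A is an arithmetic progression.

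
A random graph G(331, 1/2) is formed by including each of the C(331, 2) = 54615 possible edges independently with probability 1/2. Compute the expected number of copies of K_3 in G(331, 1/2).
E[# K_3] = C(331, 3) · (1/2)^C(3, 2) = 5989445 / 2^3 = 748680.625

For each 3-subset S of vertices (there are C(331, 3) = 5989445 such S), let X_S = 1 if S induces a K_3 (all C(3, 2) = 3 edges present). Then P(X_S = 1) = (1/2)^3 = 1/8. By linearity of expectation, E[# K_3] = C(331, 3) · (1/2)^3 = 5989445 / 8 = 748680.625.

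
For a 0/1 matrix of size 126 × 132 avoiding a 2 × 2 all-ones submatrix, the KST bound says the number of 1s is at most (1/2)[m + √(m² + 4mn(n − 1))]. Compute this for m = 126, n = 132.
z(126, 132; 2, 2) ≤ (1/2)[126 + √(126² + 4·126·132·131)] = (1/2)[126 + √8731044] = 1540.417

Kővári–Sós–Turán: let r_1, ..., r_126 be the row sums and z = Σ r_i the total number of 1s. Each pair of columns can share at most one row with both entries 1 (else a 2×2 all-ones block appears), so Σ_i C(r_i, 2) ≤ C(132, 2) = 8646. By convexity Σ_i C(r_i, 2) ≥ 126·C(z/126, 2) = z(z − 126)/(2·126), giving z² − 126z − 126·132·131 ≤ 0 and hence z ≤ (1/2)[126 + √(15876 + 4·2178792)] = (1/2)[126 + √8731044] ≈ (1/2)(126 + 2954.834) = 1540.417.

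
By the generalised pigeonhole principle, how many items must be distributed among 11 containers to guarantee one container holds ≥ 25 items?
n = (25 − 1)·11 + 1 = 265

By the generalised pigeonhole principle, to guarantee some box contains ≥ r objects we need more than (r − 1) · k objects total. Threshold: n = (r − 1) · k + 1. With r = 25 and k = 11: n = 24 · 11 + 1 = 264 + 1 = 265. For n = 264 = 24 · 11, we can put exactly 24 objects in every box, avoiding 25 in any single one — so 265 is tight.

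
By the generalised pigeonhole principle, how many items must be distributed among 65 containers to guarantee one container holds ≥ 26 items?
n = (26 − 1)·65 + 1 = 1626

By the generalised pigeonhole principle, to guarantee some box contains ≥ r objects we need more than (r − 1) · k objects total. Threshold: n = (r − 1) · k + 1. With r = 26 and k = 65: n = 25 · 65 + 1 = 1625 + 1 = 1626. For n = 1625 = 25 · 65, we can put exactly 25 objects in every box, avoiding 26 in any single one — so 1626 is tight.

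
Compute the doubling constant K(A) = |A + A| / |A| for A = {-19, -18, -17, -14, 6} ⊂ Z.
K = |A + A| / |A| = 14/5

Enumerate A + A = {a + b : a, b ∈ A}. With |A| = 5, there are |A|^2 = 25 ordered sum pairs; collecting distinct values, A + A = {-38, -37, -36, -35, -34, -33, -32, -31, -28, -13, -12, -11, -8, 12}, so |A + A| = 14. Thus K = 14/5. For comparison, the minimum possible |A + A| over all 5-element sets is 2·5 − 1 = 9 (so min K = 9/5), attained only by arithmetic progressions.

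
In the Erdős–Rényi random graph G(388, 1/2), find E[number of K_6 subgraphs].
E[# K_6] = C(388, 6) · (1/2)^C(6, 2) = 4558145946816 / 2^15 = 71221030419/512 ≈ 139103575.037109

For each 6-subset S of vertices (there are C(388, 6) = 4558145946816 such S), let X_S = 1 if S induces a K_6 (all C(6, 2) = 15 edges present). Then P(X_S = 1) = (1/2)^15 = 1/32768. By linearity of expectation, E[# K_6] = C(388, 6) · (1/2)^15 = 4558145946816 / 32768 = 71221030419/512 ≈ 139103575.037109.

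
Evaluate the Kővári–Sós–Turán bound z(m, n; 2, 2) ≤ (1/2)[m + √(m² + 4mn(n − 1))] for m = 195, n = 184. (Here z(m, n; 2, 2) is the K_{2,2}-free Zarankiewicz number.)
z(195, 184; 2, 2) ≤ (1/2)[195 + √(195² + 4·195·184·183)] = (1/2)[195 + √26302185] = 2661.7828

Kővári–Sós–Turán: let r_1, ..., r_195 be the row sums and z = Σ r_i the total number of 1s. Each pair of columns can share at most one row with both entries 1 (else a 2×2 all-ones block appears), so Σ_i C(r_i, 2) ≤ C(184, 2) = 16836. By convexity Σ_i C(r_i, 2) ≥ 195·C(z/195, 2) = z(z − 195)/(2·195), giving z² − 195z − 195·184·183 ≤ 0 and hence z ≤ (1/2)[195 + √(38025 + 4·6566040)] = (1/2)[195 + √26302185] ≈ (1/2)(195 + 5128.5656) = 2661.7828.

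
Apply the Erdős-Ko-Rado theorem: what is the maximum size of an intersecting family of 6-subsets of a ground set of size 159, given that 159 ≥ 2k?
max |F| = C(158, 5) = 769754986

The Erdős-Ko-Rado theorem states: for n ≥ 2k, an intersecting family of k-subsets of an n-element set has size at most C(n − 1, k − 1), with equality for 'star' families {A ⊆ [n] : |A| = k, i ∈ A} (fix an element i). For n = 159, k = 6: C(158, 5) = 769754986.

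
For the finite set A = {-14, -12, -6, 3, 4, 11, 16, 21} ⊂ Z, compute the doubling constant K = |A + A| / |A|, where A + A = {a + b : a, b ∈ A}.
K = |A + A| / |A| = 32/8 = 4

Enumerate A + A = {a + b : a, b ∈ A}. With |A| = 8, there are |A|^2 = 64 ordered sum pairs; collecting distinct values, A + A = {-28, -26, -24, -20, -18, -12, -11, -10, -9, -8, -3, -2, -1, 2, 4, 5, 6, 7, 8, 9, 10, 14, 15, 19, 20, 22, 24, 25, 27, 32, 37, 42}, so |A + A| = 32. Thus K = 32/8 = 4. For comparison, the minimum possible |A + A| over all 8-element sets is 2·8 − 1 = 15 (so min K = 15/8), attained only by arithmetic progressions.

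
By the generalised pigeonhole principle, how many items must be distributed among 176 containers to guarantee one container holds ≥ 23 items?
n = (23 − 1)·176 + 1 = 3873

By the generalised pigeonhole principle, to guarantee some box contains ≥ r objects we need more than (r − 1) · k objects total. Threshold: n = (r − 1) · k + 1. With r = 23 and k = 176: n = 22 · 176 + 1 = 3872 + 1 = 3873. For n = 3872 = 22 · 176, we can put exactly 22 objects in every box, avoiding 23 in any single one — so 3873 is tight.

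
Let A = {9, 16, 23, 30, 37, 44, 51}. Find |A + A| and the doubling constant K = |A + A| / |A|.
K = |A + A| / |A| = 13/7

Enumerate A + A = {a + b : a, b ∈ A}. With |A| = 7, there are |A|^2 = 49 ordered sum pairs; collecting distinct values, A + A = {18, 25, 32, 39, 46, 53, 60, 67, 74, 81, 88, 95, 102}, so |A + A| = 13. Thus K = 13/7. Here |A + A| = 2|A| − 1 = 13, the minimum possible — so K = 13/7 is minimal, which holds iff A is an arithmetic progression.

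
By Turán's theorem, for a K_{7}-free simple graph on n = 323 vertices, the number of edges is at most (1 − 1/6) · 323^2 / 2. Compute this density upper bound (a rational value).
Turán density bound = (5/6) · 323^2/2 = 521645/12 ≈ 43470.4167

Turán's theorem: ex(n, K_{r+1}) is achieved by the complete r-partite Turán graph T(n, r) with parts as balanced as possible, and is at most (1 − 1/r) · n^2/2. For r = 6, n = 323: the density bound is (5/6) · 104329/2 = 521645/12 ≈ 43470.4167. The integer-valued extremum is e(T(323, 6)) = 43470, which is strictly less than the density bound 521645/12 since 6 ∤ 323 (the parts of T(323, 6) cannot all be equal).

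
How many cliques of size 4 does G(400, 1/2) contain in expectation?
E[# K_4] = C(400, 4) · (1/2)^C(4, 2) = 1050739900 / 2^6 = 262684975/16 = 16417810.9375

For each 4-subset S of vertices (there are C(400, 4) = 1050739900 such S), let X_S = 1 if S induces a K_4 (all C(4, 2) = 6 edges present). Then P(X_S = 1) = (1/2)^6 = 1/64. By linearity of expectation, E[# K_4] = C(400, 4) · (1/2)^6 = 1050739900 / 64 = 262684975/16 = 16417810.9375.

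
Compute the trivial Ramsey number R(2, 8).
R(2, 8) = 8

R(2, k) = k for all k ≥ 2: in a 2-colouring of K_k, either some edge is red (a red K_2) or all edges are blue (a blue K_k). And K_{7} coloured all-blue has no blue K_8, so R(2, 8) > 7. Hence R(2, 8) = 8.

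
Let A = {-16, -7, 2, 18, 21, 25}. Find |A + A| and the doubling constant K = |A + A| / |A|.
K = |A + A| / |A| = 20/6 = 10/3

Enumerate A + A = {a + b : a, b ∈ A}. With |A| = 6, there are |A|^2 = 36 ordered sum pairs; collecting distinct values, A + A = {-32, -23, -14, -5, 2, 4, 5, 9, 11, 14, 18, 20, 23, 27, 36, 39, 42, 43, 46, 50}, so |A + A| = 20. Thus K = 20/6 = 10/3. For comparison, the minimum possible |A + A| over all 6-element sets is 2·6 − 1 = 11 (so min K = 11/6), attained only by arithmetic progressions.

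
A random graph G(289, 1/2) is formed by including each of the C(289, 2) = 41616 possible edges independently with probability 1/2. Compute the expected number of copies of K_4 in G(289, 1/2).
E[# K_4] = C(289, 4) · (1/2)^C(4, 2) = 284660376 / 2^6 = 35582547/8 = 4447818.375

For each 4-subset S of vertices (there are C(289, 4) = 284660376 such S), let X_S = 1 if S induces a K_4 (all C(4, 2) = 6 edges present). Then P(X_S = 1) = (1/2)^6 = 1/64. By linearity of expectation, E[# K_4] = C(289, 4) · (1/2)^6 = 284660376 / 64 = 35582547/8 = 4447818.375.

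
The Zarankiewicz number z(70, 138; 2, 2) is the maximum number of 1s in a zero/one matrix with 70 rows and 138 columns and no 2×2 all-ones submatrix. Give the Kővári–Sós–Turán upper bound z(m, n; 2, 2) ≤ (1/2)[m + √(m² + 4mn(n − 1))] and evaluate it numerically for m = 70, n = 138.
z(70, 138; 2, 2) ≤ (1/2)[70 + √(70² + 4·70·138·137)] = (1/2)[70 + √5298580] = 1185.9322

Kővári–Sós–Turán: let r_1, ..., r_70 be the row sums and z = Σ r_i the total number of 1s. Each pair of columns can share at most one row with both entries 1 (else a 2×2 all-ones block appears), so Σ_i C(r_i, 2) ≤ C(138, 2) = 9453. By convexity Σ_i C(r_i, 2) ≥ 70·C(z/70, 2) = z(z − 70)/(2·70), giving z² − 70z − 70·138·137 ≤ 0 and hence z ≤ (1/2)[70 + √(4900 + 4·1323420)] = (1/2)[70 + √5298580] ≈ (1/2)(70 + 2301.8645) = 1185.9322.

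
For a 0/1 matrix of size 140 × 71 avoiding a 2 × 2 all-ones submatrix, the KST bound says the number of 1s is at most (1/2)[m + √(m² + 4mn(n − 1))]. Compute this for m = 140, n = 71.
z(140, 71; 2, 2) ≤ (1/2)[140 + √(140² + 4·140·71·70)] = (1/2)[140 + √2802800] = 907.0783

Kővári–Sós–Turán: let r_1, ..., r_140 be the row sums and z = Σ r_i the total number of 1s. Each pair of columns can share at most one row with both entries 1 (else a 2×2 all-ones block appears), so Σ_i C(r_i, 2) ≤ C(71, 2) = 2485. By convexity Σ_i C(r_i, 2) ≥ 140·C(z/140, 2) = z(z − 140)/(2·140), giving z² − 140z − 140·71·70 ≤ 0 and hence z ≤ (1/2)[140 + √(19600 + 4·695800)] = (1/2)[140 + √2802800] ≈ (1/2)(140 + 1674.1565) = 907.0783.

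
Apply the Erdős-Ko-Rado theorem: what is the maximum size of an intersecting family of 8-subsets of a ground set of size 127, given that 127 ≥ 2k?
max |F| = C(126, 7) = 84431259000

The Erdős-Ko-Rado theorem states: for n ≥ 2k, an intersecting family of k-subsets of an n-element set has size at most C(n − 1, k − 1), with equality for 'star' families {A ⊆ [n] : |A| = k, i ∈ A} (fix an element i). For n = 127, k = 8: C(126, 7) = 84431259000.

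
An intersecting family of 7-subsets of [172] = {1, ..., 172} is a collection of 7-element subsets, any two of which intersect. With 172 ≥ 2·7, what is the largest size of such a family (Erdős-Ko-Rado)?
max |F| = C(171, 6) = 31778477094

The Erdős-Ko-Rado theorem states: for n ≥ 2k, an intersecting family of k-subsets of an n-element set has size at most C(n − 1, k − 1), with equality for 'star' families {A ⊆ [n] : |A| = k, i ∈ A} (fix an element i). For n = 172, k = 7: C(171, 6) = 31778477094.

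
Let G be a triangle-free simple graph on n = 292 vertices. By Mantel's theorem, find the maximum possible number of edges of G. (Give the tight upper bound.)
ex(292, K_3) = ⌊292^2/4⌋ = 21316

Mantel (1907): a triangle-free graph on n vertices has at most ⌊n^2/4⌋ edges, with equality for the complete bipartite graph K_{⌊n/2⌋, ⌈n/2⌉}. For n = 292: ⌊292^2/4⌋ = ⌊85264/4⌋ = 21316. The extremal graph is K_{146, 146}, which has 146·146 = 21316 edges.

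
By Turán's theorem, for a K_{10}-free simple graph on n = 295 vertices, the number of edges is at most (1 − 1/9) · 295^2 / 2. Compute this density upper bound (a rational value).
Turán density bound = (8/9) · 295^2/2 = 348100/9 ≈ 38677.7778

Turán's theorem: ex(n, K_{r+1}) is achieved by the complete r-partite Turán graph T(n, r) with parts as balanced as possible, and is at most (1 − 1/r) · n^2/2. For r = 9, n = 295: the density bound is (8/9) · 87025/2 = 348100/9 ≈ 38677.7778. The integer-valued extremum is e(T(295, 9)) = 38677, which is strictly less than the density bound 348100/9 since 9 ∤ 295 (the parts of T(295, 9) cannot all be equal).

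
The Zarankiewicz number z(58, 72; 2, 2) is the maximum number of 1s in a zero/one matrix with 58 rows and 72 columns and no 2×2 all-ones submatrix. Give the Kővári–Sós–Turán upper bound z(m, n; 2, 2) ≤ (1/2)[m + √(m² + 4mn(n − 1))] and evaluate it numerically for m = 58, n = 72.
z(58, 72; 2, 2) ≤ (1/2)[58 + √(58² + 4·58·72·71)] = (1/2)[58 + √1189348] = 574.2862

Kővári–Sós–Turán: let r_1, ..., r_58 be the row sums and z = Σ r_i the total number of 1s. Each pair of columns can share at most one row with both entries 1 (else a 2×2 all-ones block appears), so Σ_i C(r_i, 2) ≤ C(72, 2) = 2556. By convexity Σ_i C(r_i, 2) ≥ 58·C(z/58, 2) = z(z − 58)/(2·58), giving z² − 58z − 58·72·71 ≤ 0 and hence z ≤ (1/2)[58 + √(3364 + 4·296496)] = (1/2)[58 + √1189348] ≈ (1/2)(58 + 1090.5723) = 574.2862.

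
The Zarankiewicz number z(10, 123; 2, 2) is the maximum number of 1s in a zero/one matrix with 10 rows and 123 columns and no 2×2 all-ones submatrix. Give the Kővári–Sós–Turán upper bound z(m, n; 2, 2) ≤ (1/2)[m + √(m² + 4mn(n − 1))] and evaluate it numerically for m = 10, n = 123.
z(10, 123; 2, 2) ≤ (1/2)[10 + √(10² + 4·10·123·122)] = (1/2)[10 + √600340] = 392.4081

Kővári–Sós–Turán: let r_1, ..., r_10 be the row sums and z = Σ r_i the total number of 1s. Each pair of columns can share at most one row with both entries 1 (else a 2×2 all-ones block appears), so Σ_i C(r_i, 2) ≤ C(123, 2) = 7503. By convexity Σ_i C(r_i, 2) ≥ 10·C(z/10, 2) = z(z − 10)/(2·10), giving z² − 10z − 10·123·122 ≤ 0 and hence z ≤ (1/2)[10 + √(100 + 4·150060)] = (1/2)[10 + √600340] ≈ (1/2)(10 + 774.8161) = 392.4081.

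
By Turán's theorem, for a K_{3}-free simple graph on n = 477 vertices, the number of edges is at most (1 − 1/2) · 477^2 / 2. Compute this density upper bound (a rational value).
Turán density bound = (1/2) · 477^2/2 = 227529/4 ≈ 56882.25

Turán's theorem: ex(n, K_{r+1}) is achieved by the complete r-partite Turán graph T(n, r) with parts as balanced as possible, and is at most (1 − 1/r) · n^2/2. For r = 2, n = 477: the density bound is (1/2) · 227529/2 = 227529/4 ≈ 56882.25. The integer-valued extremum is e(T(477, 2)) = 56882, which is strictly less than the density bound 227529/4 since 2 ∤ 477 (the parts of T(477, 2) cannot all be equal).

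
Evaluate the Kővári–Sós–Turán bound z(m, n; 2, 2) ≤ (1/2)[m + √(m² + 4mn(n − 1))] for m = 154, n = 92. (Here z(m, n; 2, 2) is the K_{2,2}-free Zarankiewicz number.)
z(154, 92; 2, 2) ≤ (1/2)[154 + √(154² + 4·154·92·91)] = (1/2)[154 + √5180868] = 1215.076

Kővári–Sós–Turán: let r_1, ..., r_154 be the row sums and z = Σ r_i the total number of 1s. Each pair of columns can share at most one row with both entries 1 (else a 2×2 all-ones block appears), so Σ_i C(r_i, 2) ≤ C(92, 2) = 4186. By convexity Σ_i C(r_i, 2) ≥ 154·C(z/154, 2) = z(z − 154)/(2·154), giving z² − 154z − 154·92·91 ≤ 0 and hence z ≤ (1/2)[154 + √(23716 + 4·1289288)] = (1/2)[154 + √5180868] ≈ (1/2)(154 + 2276.152) = 1215.076.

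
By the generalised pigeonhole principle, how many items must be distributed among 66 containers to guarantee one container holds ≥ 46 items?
n = (46 − 1)·66 + 1 = 2971

By the generalised pigeonhole principle, to guarantee some box contains ≥ r objects we need more than (r − 1) · k objects total. Threshold: n = (r − 1) · k + 1. With r = 46 and k = 66: n = 45 · 66 + 1 = 2970 + 1 = 2971. For n = 2970 = 45 · 66, we can put exactly 45 objects in every box, avoiding 46 in any single one — so 2971 is tight.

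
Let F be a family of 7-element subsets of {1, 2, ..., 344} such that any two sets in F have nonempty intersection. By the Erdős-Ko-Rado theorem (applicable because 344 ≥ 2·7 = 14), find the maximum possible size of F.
max |F| = C(343, 6) = 2164399496259

Erdős-Ko-Rado (1961): when n ≥ 2k, max |F| = C(n−1, k−1). The bound is attained by the star {A : i ∈ A} for any fixed i ∈ [n]. Here C(344−1, 7−1) = C(343, 6) = 2164399496259.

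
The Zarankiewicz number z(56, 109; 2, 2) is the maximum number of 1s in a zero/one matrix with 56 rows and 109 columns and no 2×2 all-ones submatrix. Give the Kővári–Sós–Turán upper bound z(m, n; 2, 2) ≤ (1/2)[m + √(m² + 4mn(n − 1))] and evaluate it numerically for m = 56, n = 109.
z(56, 109; 2, 2) ≤ (1/2)[56 + √(56² + 4·56·109·108)] = (1/2)[56 + √2640064] = 840.4137

Kővári–Sós–Turán: let r_1, ..., r_56 be the row sums and z = Σ r_i the total number of 1s. Each pair of columns can share at most one row with both entries 1 (else a 2×2 all-ones block appears), so Σ_i C(r_i, 2) ≤ C(109, 2) = 5886. By convexity Σ_i C(r_i, 2) ≥ 56·C(z/56, 2) = z(z − 56)/(2·56), giving z² − 56z − 56·109·108 ≤ 0 and hence z ≤ (1/2)[56 + √(3136 + 4·659232)] = (1/2)[56 + √2640064] ≈ (1/2)(56 + 1624.8274) = 840.4137.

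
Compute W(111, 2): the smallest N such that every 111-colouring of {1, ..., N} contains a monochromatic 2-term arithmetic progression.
W(111, 2) = 111 + 1 = 112

A 2-term AP is any pair of integers, so a monochromatic 2-AP exists iff some colour is used at least twice. With 111 colours, the colouring i ↦ i on {1, ..., 111} uses each colour once, avoiding any monochromatic pair, so W(111, 2) > 111. For {1, ..., 112}, pigeonhole forces two integers of the same colour, which form a monochromatic 2-AP. Hence W(111, 2) = 112.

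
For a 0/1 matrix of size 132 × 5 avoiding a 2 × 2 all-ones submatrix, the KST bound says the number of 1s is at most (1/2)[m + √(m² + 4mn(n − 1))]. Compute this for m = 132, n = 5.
z(132, 5; 2, 2) ≤ (1/2)[132 + √(132² + 4·132·5·4)] = (1/2)[132 + √27984] = 149.6421

Kővári–Sós–Turán: let r_1, ..., r_132 be the row sums and z = Σ r_i the total number of 1s. Each pair of columns can share at most one row with both entries 1 (else a 2×2 all-ones block appears), so Σ_i C(r_i, 2) ≤ C(5, 2) = 10. By convexity Σ_i C(r_i, 2) ≥ 132·C(z/132, 2) = z(z − 132)/(2·132), giving z² − 132z − 132·5·4 ≤ 0 and hence z ≤ (1/2)[132 + √(17424 + 4·2640)] = (1/2)[132 + √27984] ≈ (1/2)(132 + 167.2842) = 149.6421.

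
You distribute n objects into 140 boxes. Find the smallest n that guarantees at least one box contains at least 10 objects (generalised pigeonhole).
n = (10 − 1)·140 + 1 = 1261

By the generalised pigeonhole principle, to guarantee some box contains ≥ r objects we need more than (r − 1) · k objects total. Threshold: n = (r − 1) · k + 1. With r = 10 and k = 140: n = 9 · 140 + 1 = 1260 + 1 = 1261. For n = 1260 = 9 · 140, we can put exactly 9 objects in every box, avoiding 10 in any single one — so 1261 is tight.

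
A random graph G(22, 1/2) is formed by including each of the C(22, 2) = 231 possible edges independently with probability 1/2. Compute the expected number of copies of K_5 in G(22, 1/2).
E[# K_5] = C(22, 5) · (1/2)^C(5, 2) = 26334 / 2^10 = 13167/512 ≈ 25.716797

For each 5-subset S of vertices (there are C(22, 5) = 26334 such S), let X_S = 1 if S induces a K_5 (all C(5, 2) = 10 edges present). Then P(X_S = 1) = (1/2)^10 = 1/1024. By linearity of expectation, E[# K_5] = C(22, 5) · (1/2)^10 = 26334 / 1024 = 13167/512 ≈ 25.716797.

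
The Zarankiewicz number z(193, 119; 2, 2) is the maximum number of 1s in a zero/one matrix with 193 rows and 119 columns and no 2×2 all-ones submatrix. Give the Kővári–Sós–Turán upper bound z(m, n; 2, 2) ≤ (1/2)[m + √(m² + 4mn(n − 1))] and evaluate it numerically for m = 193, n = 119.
z(193, 119; 2, 2) ≤ (1/2)[193 + √(193² + 4·193·119·118)] = (1/2)[193 + √10877673] = 1745.5659

Kővári–Sós–Turán: let r_1, ..., r_193 be the row sums and z = Σ r_i the total number of 1s. Each pair of columns can share at most one row with both entries 1 (else a 2×2 all-ones block appears), so Σ_i C(r_i, 2) ≤ C(119, 2) = 7021. By convexity Σ_i C(r_i, 2) ≥ 193·C(z/193, 2) = z(z − 193)/(2·193), giving z² − 193z − 193·119·118 ≤ 0 and hence z ≤ (1/2)[193 + √(37249 + 4·2710106)] = (1/2)[193 + √10877673] ≈ (1/2)(193 + 3298.1317) = 1745.5659.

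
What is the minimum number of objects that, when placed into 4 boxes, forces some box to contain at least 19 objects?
n = (19 − 1)·4 + 1 = 73

By the generalised pigeonhole principle, to guarantee some box contains ≥ r objects we need more than (r − 1) · k objects total. Threshold: n = (r − 1) · k + 1. With r = 19 and k = 4: n = 18 · 4 + 1 = 72 + 1 = 73. For n = 72 = 18 · 4, we can put exactly 18 objects in every box, avoiding 19 in any single one — so 73 is tight.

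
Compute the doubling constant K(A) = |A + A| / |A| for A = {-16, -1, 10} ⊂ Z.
K = |A + A| / |A| = 6/3 = 2

Enumerate A + A = {a + b : a, b ∈ A}. With |A| = 3, there are |A|^2 = 9 ordered sum pairs; collecting distinct values, A + A = {-32, -17, -6, -2, 9, 20}, so |A + A| = 6. Thus K = 6/3 = 2. For comparison, the minimum possible |A + A| over all 3-element sets is 2·3 − 1 = 5 (so min K = 5/3), attained only by arithmetic progressions.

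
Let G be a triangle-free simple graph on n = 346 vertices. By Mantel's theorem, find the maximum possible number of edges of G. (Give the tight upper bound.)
ex(346, K_3) = ⌊346^2/4⌋ = 29929

Mantel (1907): a triangle-free graph on n vertices has at most ⌊n^2/4⌋ edges, with equality for the complete bipartite graph K_{⌊n/2⌋, ⌈n/2⌉}. For n = 346: ⌊346^2/4⌋ = ⌊119716/4⌋ = 29929. The extremal graph is K_{173, 173}, which has 173·173 = 29929 edges.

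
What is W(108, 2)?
W(108, 2) = 108 + 1 = 109

A 2-term AP is any pair of integers, so a monochromatic 2-AP exists iff some colour is used at least twice. With 108 colours, the colouring i ↦ i on {1, ..., 108} uses each colour once, avoiding any monochromatic pair, so W(108, 2) > 108. For {1, ..., 109}, pigeonhole forces two integers of the same colour, which form a monochromatic 2-AP. Hence W(108, 2) = 109.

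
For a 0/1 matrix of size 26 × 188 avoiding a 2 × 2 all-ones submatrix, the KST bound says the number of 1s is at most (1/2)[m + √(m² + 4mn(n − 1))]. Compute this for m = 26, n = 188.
z(26, 188; 2, 2) ≤ (1/2)[26 + √(26² + 4·26·188·187)] = (1/2)[26 + √3656900] = 969.1511

Kővári–Sós–Turán: let r_1, ..., r_26 be the row sums and z = Σ r_i the total number of 1s. Each pair of columns can share at most one row with both entries 1 (else a 2×2 all-ones block appears), so Σ_i C(r_i, 2) ≤ C(188, 2) = 17578. By convexity Σ_i C(r_i, 2) ≥ 26·C(z/26, 2) = z(z − 26)/(2·26), giving z² − 26z − 26·188·187 ≤ 0 and hence z ≤ (1/2)[26 + √(676 + 4·914056)] = (1/2)[26 + √3656900] ≈ (1/2)(26 + 1912.3023) = 969.1511.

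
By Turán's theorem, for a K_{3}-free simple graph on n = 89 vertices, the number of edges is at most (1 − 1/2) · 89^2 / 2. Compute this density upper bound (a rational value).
Turán density bound = (1/2) · 89^2/2 = 7921/4 ≈ 1980.25

Turán's theorem: ex(n, K_{r+1}) is achieved by the complete r-partite Turán graph T(n, r) with parts as balanced as possible, and is at most (1 − 1/r) · n^2/2. For r = 2, n = 89: the density bound is (1/2) · 7921/2 = 7921/4 ≈ 1980.25. The integer-valued extremum is e(T(89, 2)) = 1980, which is strictly less than the density bound 7921/4 since 2 ∤ 89 (the parts of T(89, 2) cannot all be equal).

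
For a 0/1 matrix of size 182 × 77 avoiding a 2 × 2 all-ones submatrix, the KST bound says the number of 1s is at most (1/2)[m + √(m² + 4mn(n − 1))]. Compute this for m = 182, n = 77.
z(182, 77; 2, 2) ≤ (1/2)[182 + √(182² + 4·182·77·76)] = (1/2)[182 + √4293380] = 1127.0236

Kővári–Sós–Turán: let r_1, ..., r_182 be the row sums and z = Σ r_i the total number of 1s. Each pair of columns can share at most one row with both entries 1 (else a 2×2 all-ones block appears), so Σ_i C(r_i, 2) ≤ C(77, 2) = 2926. By convexity Σ_i C(r_i, 2) ≥ 182·C(z/182, 2) = z(z − 182)/(2·182), giving z² − 182z − 182·77·76 ≤ 0 and hence z ≤ (1/2)[182 + √(33124 + 4·1065064)] = (1/2)[182 + √4293380] ≈ (1/2)(182 + 2072.0473) = 1127.0236.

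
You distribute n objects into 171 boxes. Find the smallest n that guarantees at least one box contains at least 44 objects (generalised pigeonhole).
n = (44 − 1)·171 + 1 = 7354

By the generalised pigeonhole principle, to guarantee some box contains ≥ r objects we need more than (r − 1) · k objects total. Threshold: n = (r − 1) · k + 1. With r = 44 and k = 171: n = 43 · 171 + 1 = 7353 + 1 = 7354. For n = 7353 = 43 · 171, we can put exactly 43 objects in every box, avoiding 44 in any single one — so 7354 is tight.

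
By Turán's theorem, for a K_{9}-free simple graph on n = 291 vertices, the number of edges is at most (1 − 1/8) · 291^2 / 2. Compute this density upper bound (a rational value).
Turán density bound = (7/8) · 291^2/2 = 592767/16 ≈ 37047.9375

Turán's theorem: ex(n, K_{r+1}) is achieved by the complete r-partite Turán graph T(n, r) with parts as balanced as possible, and is at most (1 − 1/r) · n^2/2. For r = 8, n = 291: the density bound is (7/8) · 84681/2 = 592767/16 ≈ 37047.9375. The integer-valued extremum is e(T(291, 8)) = 37047, which is strictly less than the density bound 592767/16 since 8 ∤ 291 (the parts of T(291, 8) cannot all be equal).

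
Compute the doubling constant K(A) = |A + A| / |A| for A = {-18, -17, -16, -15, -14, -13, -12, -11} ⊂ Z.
K = |A + A| / |A| = 15/8

Enumerate A + A = {a + b : a, b ∈ A}. With |A| = 8, there are |A|^2 = 64 ordered sum pairs; collecting distinct values, A + A = {-36, -35, -34, -33, -32, -31, -30, -29, -28, -27, -26, -25, -24, -23, -22}, so |A + A| = 15. Thus K = 15/8. Here |A + A| = 2|A| − 1 = 15, the minimum possible — so K = 15/8 is minimal, which holds iff A is an arithmetic progression.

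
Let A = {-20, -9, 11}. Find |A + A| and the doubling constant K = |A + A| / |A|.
K = |A + A| / |A| = 6/3 = 2

Enumerate A + A = {a + b : a, b ∈ A}. With |A| = 3, there are |A|^2 = 9 ordered sum pairs; collecting distinct values, A + A = {-40, -29, -18, -9, 2, 22}, so |A + A| = 6. Thus K = 6/3 = 2. For comparison, the minimum possible |A + A| over all 3-element sets is 2·3 − 1 = 5 (so min K = 5/3), attained only by arithmetic progressions.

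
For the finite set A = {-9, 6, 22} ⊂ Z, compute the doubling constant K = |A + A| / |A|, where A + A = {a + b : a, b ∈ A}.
K = |A + A| / |A| = 6/3 = 2

Enumerate A + A = {a + b : a, b ∈ A}. With |A| = 3, there are |A|^2 = 9 ordered sum pairs; collecting distinct values, A + A = {-18, -3, 12, 13, 28, 44}, so |A + A| = 6. Thus K = 6/3 = 2. For comparison, the minimum possible |A + A| over all 3-element sets is 2·3 − 1 = 5 (so min K = 5/3), attained only by arithmetic progressions.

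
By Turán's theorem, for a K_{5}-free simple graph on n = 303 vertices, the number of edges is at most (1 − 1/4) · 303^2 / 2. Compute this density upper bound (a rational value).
Turán density bound = (3/4) · 303^2/2 = 275427/8 ≈ 34428.375

Turán's theorem: ex(n, K_{r+1}) is achieved by the complete r-partite Turán graph T(n, r) with parts as balanced as possible, and is at most (1 − 1/r) · n^2/2. For r = 4, n = 303: the density bound is (3/4) · 91809/2 = 275427/8 ≈ 34428.375. The integer-valued extremum is e(T(303, 4)) = 34428, which is strictly less than the density bound 275427/8 since 4 ∤ 303 (the parts of T(303, 4) cannot all be equal).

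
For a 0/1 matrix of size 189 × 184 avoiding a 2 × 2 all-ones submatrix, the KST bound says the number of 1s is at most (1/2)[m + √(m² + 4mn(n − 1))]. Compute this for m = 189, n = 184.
z(189, 184; 2, 2) ≤ (1/2)[189 + √(189² + 4·189·184·183)] = (1/2)[189 + √25491753] = 2618.9679

Kővári–Sós–Turán: let r_1, ..., r_189 be the row sums and z = Σ r_i the total number of 1s. Each pair of columns can share at most one row with both entries 1 (else a 2×2 all-ones block appears), so Σ_i C(r_i, 2) ≤ C(184, 2) = 16836. By convexity Σ_i C(r_i, 2) ≥ 189·C(z/189, 2) = z(z − 189)/(2·189), giving z² − 189z − 189·184·183 ≤ 0 and hence z ≤ (1/2)[189 + √(35721 + 4·6364008)] = (1/2)[189 + √25491753] ≈ (1/2)(189 + 5048.9358) = 2618.9679.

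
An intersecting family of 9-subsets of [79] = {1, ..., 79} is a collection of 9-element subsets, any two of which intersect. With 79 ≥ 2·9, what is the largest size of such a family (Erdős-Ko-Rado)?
max |F| = C(78, 8) = 23446881315

The Erdős-Ko-Rado theorem states: for n ≥ 2k, an intersecting family of k-subsets of an n-element set has size at most C(n − 1, k − 1), with equality for 'star' families {A ⊆ [n] : |A| = k, i ∈ A} (fix an element i). For n = 79, k = 9: C(78, 8) = 23446881315.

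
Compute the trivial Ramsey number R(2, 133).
R(2, 133) = 133

R(2, k) = k for all k ≥ 2: in a 2-colouring of K_k, either some edge is red (a red K_2) or all edges are blue (a blue K_k). And K_{132} coloured all-blue has no blue K_133, so R(2, 133) > 132. Hence R(2, 133) = 133.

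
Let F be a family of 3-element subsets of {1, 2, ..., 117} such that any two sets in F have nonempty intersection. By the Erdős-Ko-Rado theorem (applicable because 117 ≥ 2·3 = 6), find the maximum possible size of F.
max |F| = C(116, 2) = 6670

Erdős-Ko-Rado (1961): when n ≥ 2k, max |F| = C(n−1, k−1). The bound is attained by the star {A : i ∈ A} for any fixed i ∈ [n]. Here C(117−1, 3−1) = C(116, 2) = 6670.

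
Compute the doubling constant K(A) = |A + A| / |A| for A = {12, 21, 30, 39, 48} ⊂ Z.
K = |A + A| / |A| = 9/5

Enumerate A + A = {a + b : a, b ∈ A}. With |A| = 5, there are |A|^2 = 25 ordered sum pairs; collecting distinct values, A + A = {24, 33, 42, 51, 60, 69, 78, 87, 96}, so |A + A| = 9. Thus K = 9/5. Here |A + A| = 2|A| − 1 = 9, the minimum possible — so K = 9/5 is minimal, which holds iff A is an arithmetic progression.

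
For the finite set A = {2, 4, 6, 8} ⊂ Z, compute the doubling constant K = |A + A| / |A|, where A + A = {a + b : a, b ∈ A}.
K = |A + A| / |A| = 7/4

Enumerate A + A = {a + b : a, b ∈ A}. With |A| = 4, there are |A|^2 = 16 ordered sum pairs; collecting distinct values, A + A = {4, 6, 8, 10, 12, 14, 16}, so |A + A| = 7. Thus K = 7/4. Here |A + A| = 2|A| − 1 = 7, the minimum possible — so K = 7/4 is minimal, which holds iff A is an arithmetic progression.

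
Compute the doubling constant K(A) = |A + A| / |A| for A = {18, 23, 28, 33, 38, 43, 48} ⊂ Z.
K = |A + A| / |A| = 13/7

Enumerate A + A = {a + b : a, b ∈ A}. With |A| = 7, there are |A|^2 = 49 ordered sum pairs; collecting distinct values, A + A = {36, 41, 46, 51, 56, 61, 66, 71, 76, 81, 86, 91, 96}, so |A + A| = 13. Thus K = 13/7. Here |A + A| = 2|A| − 1 = 13, the minimum possible — so K = 13/7 is minimal, which holds iff A is an arithmetic progression.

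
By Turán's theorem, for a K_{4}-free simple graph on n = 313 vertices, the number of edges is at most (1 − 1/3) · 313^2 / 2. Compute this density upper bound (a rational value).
Turán density bound = (2/3) · 313^2/2 = 97969/3 ≈ 32656.3333

Turán's theorem: ex(n, K_{r+1}) is achieved by the complete r-partite Turán graph T(n, r) with parts as balanced as possible, and is at most (1 − 1/r) · n^2/2. For r = 3, n = 313: the density bound is (2/3) · 97969/2 = 97969/3 ≈ 32656.3333. The integer-valued extremum is e(T(313, 3)) = 32656, which is strictly less than the density bound 97969/3 since 3 ∤ 313 (the parts of T(313, 3) cannot all be equal).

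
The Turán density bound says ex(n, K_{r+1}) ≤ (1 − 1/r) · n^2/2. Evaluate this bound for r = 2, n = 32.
Turán density bound = (1/2) · 32^2/2 = 256

Turán's theorem: ex(n, K_{r+1}) is achieved by the complete r-partite Turán graph T(n, r) with parts as balanced as possible, and is at most (1 − 1/r) · n^2/2. For r = 2, n = 32: the density bound is (1/2) · 1024/2 = 256. Since 2 ∣ 32, the Turán graph T(32, 2) has parts of equal size 16, and its edge count e(T(32, 2)) = 256 attains the density bound exactly.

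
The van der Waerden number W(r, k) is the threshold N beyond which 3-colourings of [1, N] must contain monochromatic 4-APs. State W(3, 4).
W(3, 4) = 293

W(3, 4) = 293. The lower bound W(3, 4) > 292 comes from an explicit good 3-colouring of [1, 292]; the upper bound W(3, 4) ≤ 293 was verified by exhaustive search over 3-colourings of [1, 293].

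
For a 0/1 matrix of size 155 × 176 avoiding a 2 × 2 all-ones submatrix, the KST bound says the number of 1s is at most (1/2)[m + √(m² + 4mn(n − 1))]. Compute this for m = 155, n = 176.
z(155, 176; 2, 2) ≤ (1/2)[155 + √(155² + 4·155·176·175)] = (1/2)[155 + √19120025] = 2263.8225

Kővári–Sós–Turán: let r_1, ..., r_155 be the row sums and z = Σ r_i the total number of 1s. Each pair of columns can share at most one row with both entries 1 (else a 2×2 all-ones block appears), so Σ_i C(r_i, 2) ≤ C(176, 2) = 15400. By convexity Σ_i C(r_i, 2) ≥ 155·C(z/155, 2) = z(z − 155)/(2·155), giving z² − 155z − 155·176·175 ≤ 0 and hence z ≤ (1/2)[155 + √(24025 + 4·4774000)] = (1/2)[155 + √19120025] ≈ (1/2)(155 + 4372.6451) = 2263.8225.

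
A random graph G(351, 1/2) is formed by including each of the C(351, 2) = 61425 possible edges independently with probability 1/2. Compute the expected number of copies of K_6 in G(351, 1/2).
E[# K_6] = C(351, 6) · (1/2)^C(6, 2) = 2488014510345 / 2^15 ≈ 75928177.195587

For each 6-subset S of vertices (there are C(351, 6) = 2488014510345 such S), let X_S = 1 if S induces a K_6 (all C(6, 2) = 15 edges present). Then P(X_S = 1) = (1/2)^15 = 1/32768. By linearity of expectation, E[# K_6] = C(351, 6) · (1/2)^15 = 2488014510345 / 32768 ≈ 75928177.195587.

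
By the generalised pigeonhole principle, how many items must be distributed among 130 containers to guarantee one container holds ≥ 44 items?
n = (44 − 1)·130 + 1 = 5591

By the generalised pigeonhole principle, to guarantee some box contains ≥ r objects we need more than (r − 1) · k objects total. Threshold: n = (r − 1) · k + 1. With r = 44 and k = 130: n = 43 · 130 + 1 = 5590 + 1 = 5591. For n = 5590 = 43 · 130, we can put exactly 43 objects in every box, avoiding 44 in any single one — so 5591 is tight.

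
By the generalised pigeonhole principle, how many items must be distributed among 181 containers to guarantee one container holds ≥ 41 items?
n = (41 − 1)·181 + 1 = 7241

By the generalised pigeonhole principle, to guarantee some box contains ≥ r objects we need more than (r − 1) · k objects total. Threshold: n = (r − 1) · k + 1. With r = 41 and k = 181: n = 40 · 181 + 1 = 7240 + 1 = 7241. For n = 7240 = 40 · 181, we can put exactly 40 objects in every box, avoiding 41 in any single one — so 7241 is tight.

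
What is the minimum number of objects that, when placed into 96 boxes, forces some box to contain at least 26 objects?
n = (26 − 1)·96 + 1 = 2401

By the generalised pigeonhole principle, to guarantee some box contains ≥ r objects we need more than (r − 1) · k objects total. Threshold: n = (r − 1) · k + 1. With r = 26 and k = 96: n = 25 · 96 + 1 = 2400 + 1 = 2401. For n = 2400 = 25 · 96, we can put exactly 25 objects in every box, avoiding 26 in any single one — so 2401 is tight.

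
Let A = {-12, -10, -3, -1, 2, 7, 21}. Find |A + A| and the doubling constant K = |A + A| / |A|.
K = |A + A| / |A| = 25/7

Enumerate A + A = {a + b : a, b ∈ A}. With |A| = 7, there are |A|^2 = 49 ordered sum pairs; collecting distinct values, A + A = {-24, -22, -20, -15, -13, -11, -10, -8, -6, -5, -4, -3, -2, -1, 1, 4, 6, 9, 11, 14, 18, 20, 23, 28, 42}, so |A + A| = 25. Thus K = 25/7. For comparison, the minimum possible |A + A| over all 7-element sets is 2·7 − 1 = 13 (so min K = 13/7), attained only by arithmetic progressions.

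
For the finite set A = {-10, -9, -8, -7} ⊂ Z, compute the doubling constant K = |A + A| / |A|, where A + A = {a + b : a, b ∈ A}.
K = |A + A| / |A| = 7/4

Enumerate A + A = {a + b : a, b ∈ A}. With |A| = 4, there are |A|^2 = 16 ordered sum pairs; collecting distinct values, A + A = {-20, -19, -18, -17, -16, -15, -14}, so |A + A| = 7. Thus K = 7/4. Here |A + A| = 2|A| − 1 = 7, the minimum possible — so K = 7/4 is minimal, which holds iff A is an arithmetic progression.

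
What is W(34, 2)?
W(34, 2) = 34 + 1 = 35

A 2-term AP is any pair of integers, so a monochromatic 2-AP exists iff some colour is used at least twice. With 34 colours, the colouring i ↦ i on {1, ..., 34} uses each colour once, avoiding any monochromatic pair, so W(34, 2) > 34. For {1, ..., 35}, pigeonhole forces two integers of the same colour, which form a monochromatic 2-AP. Hence W(34, 2) = 35.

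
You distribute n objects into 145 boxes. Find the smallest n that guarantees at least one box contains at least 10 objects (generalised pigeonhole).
n = (10 − 1)·145 + 1 = 1306

By the generalised pigeonhole principle, to guarantee some box contains ≥ r objects we need more than (r − 1) · k objects total. Threshold: n = (r − 1) · k + 1. With r = 10 and k = 145: n = 9 · 145 + 1 = 1305 + 1 = 1306. For n = 1305 = 9 · 145, we can put exactly 9 objects in every box, avoiding 10 in any single one — so 1306 is tight.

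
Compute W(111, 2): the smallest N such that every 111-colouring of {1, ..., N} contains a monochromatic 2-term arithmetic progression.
W(111, 2) = 111 + 1 = 112

A 2-term AP is any pair of integers, so a monochromatic 2-AP exists iff some colour is used at least twice. With 111 colours, the colouring i ↦ i on {1, ..., 111} uses each colour once, avoiding any monochromatic pair, so W(111, 2) > 111. For {1, ..., 112}, pigeonhole forces two integers of the same colour, which form a monochromatic 2-AP. Hence W(111, 2) = 112.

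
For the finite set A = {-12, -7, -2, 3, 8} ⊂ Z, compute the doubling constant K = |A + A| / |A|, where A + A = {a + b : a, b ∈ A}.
K = |A + A| / |A| = 9/5

Enumerate A + A = {a + b : a, b ∈ A}. With |A| = 5, there are |A|^2 = 25 ordered sum pairs; collecting distinct values, A + A = {-24, -19, -14, -9, -4, 1, 6, 11, 16}, so |A + A| = 9. Thus K = 9/5. Here |A + A| = 2|A| − 1 = 9, the minimum possible — so K = 9/5 is minimal, which holds iff A is an arithmetic progression.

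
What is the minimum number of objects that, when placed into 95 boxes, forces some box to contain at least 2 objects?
n = (2 − 1)·95 + 1 = 96

By the generalised pigeonhole principle, to guarantee some box contains ≥ r objects we need more than (r − 1) · k objects total. Threshold: n = (r − 1) · k + 1. With r = 2 and k = 95: n = 1 · 95 + 1 = 95 + 1 = 96. For n = 95 = 1 · 95, we can put exactly 1 objects in every box, avoiding 2 in any single one — so 96 is tight.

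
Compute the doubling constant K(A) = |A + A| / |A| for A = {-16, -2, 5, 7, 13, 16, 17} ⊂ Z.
K = |A + A| / |A| = 27/7

Enumerate A + A = {a + b : a, b ∈ A}. With |A| = 7, there are |A|^2 = 49 ordered sum pairs; collecting distinct values, A + A = {-32, -18, -11, -9, -4, -3, 0, 1, 3, 5, 10, 11, 12, 14, 15, 18, 20, 21, 22, 23, 24, 26, 29, 30, 32, 33, 34}, so |A + A| = 27. Thus K = 27/7. For comparison, the minimum possible |A + A| over all 7-element sets is 2·7 − 1 = 13 (so min K = 13/7), attained only by arithmetic progressions.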